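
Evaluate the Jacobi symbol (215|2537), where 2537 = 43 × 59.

0

Reciprocity: 215 ≡ 3 and 2537 ≡ 1 (mod 4), so (215/2537) = +(2537/215).
Reduce top mod 215: now compute (172/215).
Pull out 2^2: since 215 ≡ 7 (mod 8), (2/215) = +1, so (2/215)^2 = +1.
Reciprocity: 43 ≡ 3 and 215 ≡ 3 (mod 4), so (43/215) = −(215/43).
Reduce top mod 43: now compute (0/43).
Top reduces to 0: gcd > 1, so the symbol is 0.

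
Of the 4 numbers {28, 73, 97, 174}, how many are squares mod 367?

(28/367) = +1 → QR.
(73/367) = +1 → QR.
(97/367) = -1 → non-residue.
(174/367) = +1 → QR.
Total quadratic residues among the 4: 3.

3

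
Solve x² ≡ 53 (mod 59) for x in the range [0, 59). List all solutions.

Since 59 ≡ 3 (mod 4), a square root of 53 is 53^((59+1)/4) = 53^15 mod 59.
Repeated squaring: 53^2≡36, 53^4≡57, 53^8≡4 (mod 59).
53^15 = 53^(8+4+2+1) ≡ 17 (mod 59).
Check: 17² = 289 ≡ 53 (mod 59). The two roots are 17 and 42.

17, 42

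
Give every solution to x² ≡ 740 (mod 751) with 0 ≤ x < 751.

Since 751 ≡ 3 (mod 4), a square root of 740 is 740^((751+1)/4) = 740^188 mod 751.
Repeated squaring: 740^2≡121, 740^4≡372, 740^8≡200, 740^16≡197, 740^32≡508, 740^64≡471, 740^128≡296 (mod 751).
740^188 = 740^(128+32+16+8+4) ≡ 399 (mod 751).
Check: 399² = 159201 ≡ 740 (mod 751). The two roots are 352 and 399.

352, 399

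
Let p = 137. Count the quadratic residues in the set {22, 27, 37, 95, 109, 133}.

(22/137) = +1 → QR.
(27/137) = -1 → non-residue.
(37/137) = +1 → QR.
(95/137) = -1 → non-residue.
(109/137) = +1 → QR.
(133/137) = +1 → QR.
Total quadratic residues among the 6: 4.

4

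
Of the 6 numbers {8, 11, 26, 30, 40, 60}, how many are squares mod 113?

5

(8/113) = +1 → QR.
(11/113) = +1 → QR.
(26/113) = +1 → QR.
(30/113) = +1 → QR.
(40/113) = -1 → non-residue.
(60/113) = +1 → QR.
Total quadratic residues among the 6: 5.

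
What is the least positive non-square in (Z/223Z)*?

(2/223) = +1, so 2 is a residue.
(3/223) = −1, so 3 is the smallest positive non-residue mod 223.

3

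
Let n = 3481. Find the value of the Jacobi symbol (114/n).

Pull out 2: since 3481 ≡ 1 (mod 8), (2/3481) = +1.
Reciprocity: 57 ≡ 1 and 3481 ≡ 1 (mod 4), so (57/3481) = +(3481/57).
Reduce top mod 57: now compute (4/57).
Pull out 2^2: since 57 ≡ 1 (mod 8), (2/57) = +1, so (2/57)^2 = +1.
Reached (1/57) = 1. Collecting the sign flips along the way, the symbol is +1.

1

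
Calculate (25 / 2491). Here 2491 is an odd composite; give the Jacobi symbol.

Reciprocity: 25 ≡ 1 and 2491 ≡ 3 (mod 4), so (25/2491) = +(2491/25).
Reduce top mod 25: now compute (16/25).
Pull out 2^4: since 25 ≡ 1 (mod 8), (2/25) = +1, so (2/25)^4 = +1.
Reached (1/25) = 1. Collecting the sign flips along the way, the symbol is +1.

1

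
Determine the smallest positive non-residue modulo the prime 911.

(2/911) = +1, so 2 is a residue.
(3/911) = +1, so 3 is a residue.
(4/911) = +1, so 4 is a residue.
(5/911) = +1, so 5 is a residue.
(6/911) = +1, so 6 is a residue.
(7/911) = −1, so 7 is the smallest positive non-residue mod 911.

7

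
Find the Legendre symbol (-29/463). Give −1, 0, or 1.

-1

First reduce: -29 ≡ 434 (mod 463).
Pull out 2: since 463 ≡ 7 (mod 8), (2/463) = +1.
Reciprocity: 217 ≡ 1 and 463 ≡ 3 (mod 4), so (217/463) = +(463/217).
Reduce top mod 217: now compute (29/217).
Reciprocity: 29 ≡ 1 and 217 ≡ 1 (mod 4), so (29/217) = +(217/29).
Reduce top mod 29: now compute (14/29).
Pull out 2: since 29 ≡ 5 (mod 8), (2/29) = -1.
Reciprocity: 7 ≡ 3 and 29 ≡ 1 (mod 4), so (7/29) = +(29/7).
Reduce top mod 7: now compute (1/7).
Reached (1/7) = 1. Collecting the sign flips along the way, the symbol is -1.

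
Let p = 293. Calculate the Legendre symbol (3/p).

-1

Reciprocity: 3 ≡ 3 and 293 ≡ 1 (mod 4), so (3/293) = +(293/3).
Reduce top mod 3: now compute (2/3).
Pull out 2: since 3 ≡ 3 (mod 8), (2/3) = -1.
Reached (1/3) = 1. Collecting the sign flips along the way, the symbol is -1.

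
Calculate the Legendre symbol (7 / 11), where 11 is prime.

Euler's criterion: (7/11) ≡ 7^5 (mod 11).
7^2 ≡ 5 (mod 11)
7^4 ≡ 3 (mod 11)
7^5 = 7^(4+1) ≡ 10 (mod 11).
Result is 10 ≡ −1, so (7/11) = −1.

-1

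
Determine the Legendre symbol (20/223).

Pull out 2^2: since 223 ≡ 7 (mod 8), (2/223) = +1, so (2/223)^2 = +1.
Reciprocity: 5 ≡ 1 and 223 ≡ 3 (mod 4), so (5/223) = +(223/5).
Reduce top mod 5: now compute (3/5).
Reciprocity: 3 ≡ 3 and 5 ≡ 1 (mod 4), so (3/5) = +(5/3).
Reduce top mod 3: now compute (2/3).
Pull out 2: since 3 ≡ 3 (mod 8), (2/3) = -1.
Reached (1/3) = 1. Collecting the sign flips along the way, the symbol is -1.

-1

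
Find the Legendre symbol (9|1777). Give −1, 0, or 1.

1

Reciprocity: 9 ≡ 1 and 1777 ≡ 1 (mod 4), so (9/1777) = +(1777/9).
Reduce top mod 9: now compute (4/9).
Pull out 2^2: since 9 ≡ 1 (mod 8), (2/9) = +1, so (2/9)^2 = +1.
Reached (1/9) = 1. Collecting the sign flips along the way, the symbol is +1.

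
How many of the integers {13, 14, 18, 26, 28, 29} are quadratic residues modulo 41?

1

(13/41) = -1 → non-residue.
(14/41) = -1 → non-residue.
(18/41) = +1 → QR.
(26/41) = -1 → non-residue.
(28/41) = -1 → non-residue.
(29/41) = -1 → non-residue.
Total quadratic residues among the 6: 1.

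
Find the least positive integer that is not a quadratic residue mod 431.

(2/431) = +1, so 2 is a residue.
(3/431) = +1, so 3 is a residue.
(4/431) = +1, so 4 is a residue.
(5/431) = +1, so 5 is a residue.
(6/431) = +1, so 6 is a residue.
(7/431) = −1, so 7 is the smallest positive non-residue mod 431.

7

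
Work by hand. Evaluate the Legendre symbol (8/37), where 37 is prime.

Euler's criterion: (8/37) ≡ 8^18 (mod 37).
8^2 ≡ 27 (mod 37)
8^4 ≡ 26 (mod 37)
8^8 ≡ 10 (mod 37)
8^16 ≡ 26 (mod 37)
8^18 = 8^(16+2) ≡ 36 (mod 37).
Result is 36 ≡ −1, so (8/37) = −1.

-1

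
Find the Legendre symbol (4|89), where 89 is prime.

1

Euler's criterion: (4/89) ≡ 4^44 (mod 89).
4^2 ≡ 16 (mod 89)
4^4 ≡ 78 (mod 89)
4^8 ≡ 32 (mod 89)
4^16 ≡ 45 (mod 89)
4^32 ≡ 67 (mod 89)
4^44 = 4^(32+8+4) ≡ 1 (mod 89).
Result is 1, so (4/89) = 1.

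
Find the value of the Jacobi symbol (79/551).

1

Reciprocity: 79 ≡ 3 and 551 ≡ 3 (mod 4), so (79/551) = −(551/79).
Reduce top mod 79: now compute (77/79).
Reciprocity: 77 ≡ 1 and 79 ≡ 3 (mod 4), so (77/79) = +(79/77).
Reduce top mod 77: now compute (2/77).
Pull out 2: since 77 ≡ 5 (mod 8), (2/77) = -1.
Reached (1/77) = 1. Collecting the sign flips along the way, the symbol is +1.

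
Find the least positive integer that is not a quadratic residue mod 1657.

(2/1657) = +1, so 2 is a residue.
(3/1657) = +1, so 3 is a residue.
(4/1657) = +1, so 4 is a residue.
(5/1657) = −1, so 5 is the smallest positive non-residue mod 1657.

5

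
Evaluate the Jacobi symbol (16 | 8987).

1

Pull out 2^4: since 8987 ≡ 3 (mod 8), (2/8987) = -1, so (2/8987)^4 = +1.
Reached (1/8987) = 1. Collecting the sign flips along the way, the symbol is +1.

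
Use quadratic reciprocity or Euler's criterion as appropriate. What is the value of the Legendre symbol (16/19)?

1

Euler's criterion: (16/19) ≡ 16^9 (mod 19).
16^2 ≡ 9 (mod 19)
16^4 ≡ 5 (mod 19)
16^8 ≡ 6 (mod 19)
16^9 = 16^(8+1) ≡ 1 (mod 19).
Result is 1, so (16/19) = 1.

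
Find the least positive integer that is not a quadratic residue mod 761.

3

(2/761) = +1, so 2 is a residue.
(3/761) = −1, so 3 is the smallest positive non-residue mod 761.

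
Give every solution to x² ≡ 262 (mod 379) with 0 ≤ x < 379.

Since 379 ≡ 3 (mod 4), a square root of 262 is 262^((379+1)/4) = 262^95 mod 379.
Repeated squaring: 262^2≡45, 262^4≡130, 262^8≡224, 262^16≡148, 262^32≡301, 262^64≡20 (mod 379).
262^95 = 262^(64+16+8+4+2+1) ≡ 266 (mod 379).
Check: 266² = 70756 ≡ 262 (mod 379). The two roots are 113 and 266.

113, 266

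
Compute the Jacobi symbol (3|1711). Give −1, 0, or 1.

Reciprocity: 3 ≡ 3 and 1711 ≡ 3 (mod 4), so (3/1711) = −(1711/3).
Reduce top mod 3: now compute (1/3).
Reached (1/3) = 1. Collecting the sign flips along the way, the symbol is -1.

-1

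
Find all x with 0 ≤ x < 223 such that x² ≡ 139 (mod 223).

Since 223 ≡ 3 (mod 4), a square root of 139 is 139^((223+1)/4) = 139^56 mod 223.
Repeated squaring: 139^2≡143, 139^4≡156, 139^8≡29, 139^16≡172, 139^32≡148 (mod 223).
139^56 = 139^(32+16+8) ≡ 94 (mod 223).
Check: 94² = 8836 ≡ 139 (mod 223). The two roots are 94 and 129.

94, 129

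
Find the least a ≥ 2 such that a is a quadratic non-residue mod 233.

(2/233) = +1, so 2 is a residue.
(3/233) = −1, so 3 is the smallest positive non-residue mod 233.

3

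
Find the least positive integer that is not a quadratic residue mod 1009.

(2/1009) = +1, so 2 is a residue.
(3/1009) = +1, so 3 is a residue.
(4/1009) = +1, so 4 is a residue.
(5/1009) = +1, so 5 is a residue.
(6/1009) = +1, so 6 is a residue.
(7/1009) = +1, so 7 is a residue.
(8/1009) = +1, so 8 is a residue.
(9/1009) = +1, so 9 is a residue.
(10/1009) = +1, so 10 is a residue.
(11/1009) = −1, so 11 is the smallest positive non-residue mod 1009.

11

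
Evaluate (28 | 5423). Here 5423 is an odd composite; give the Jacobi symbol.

Pull out 2^2: since 5423 ≡ 7 (mod 8), (2/5423) = +1, so (2/5423)^2 = +1.
Reciprocity: 7 ≡ 3 and 5423 ≡ 3 (mod 4), so (7/5423) = −(5423/7).
Reduce top mod 7: now compute (5/7).
Reciprocity: 5 ≡ 1 and 7 ≡ 3 (mod 4), so (5/7) = +(7/5).
Reduce top mod 5: now compute (2/5).
Pull out 2: since 5 ≡ 5 (mod 8), (2/5) = -1.
Reached (1/5) = 1. Collecting the sign flips along the way, the symbol is +1.

1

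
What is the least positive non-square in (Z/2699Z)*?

(2/2699) = −1, so 2 is the smallest positive non-residue mod 2699.

2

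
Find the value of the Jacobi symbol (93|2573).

Reciprocity: 93 ≡ 1 and 2573 ≡ 1 (mod 4), so (93/2573) = +(2573/93).
Reduce top mod 93: now compute (62/93).
Pull out 2: since 93 ≡ 5 (mod 8), (2/93) = -1.
Reciprocity: 31 ≡ 3 and 93 ≡ 1 (mod 4), so (31/93) = +(93/31).
Reduce top mod 31: now compute (0/31).
Top reduces to 0: gcd > 1, so the symbol is 0.

0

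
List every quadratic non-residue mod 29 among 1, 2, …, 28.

Square k = 1,…,14 (k and 29−k give the same square):
1²=1, 2²=4, 3²=9, 4²=16, 5²=25, 6²≡7, 7²≡20, 8²≡6, 9²≡23, 10²≡13, 11²≡5, 12²≡28, 13²≡24, 14²≡22 (mod 29).
The residues are {1, 4, 5, 6, 7, 9, 13, 16, 20, 22, 23, 24, 25, 28}; the non-residues are the remaining 14 nonzero classes.

2,3,8,10,11,12,14,15,17,18,19,21,26,27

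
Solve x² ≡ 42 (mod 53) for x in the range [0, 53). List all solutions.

53 ≡ 1 (mod 4), so we find a root by search.
Trying successive values, 25² = 625 ≡ 42 (mod 53). The other root is 53 − 25 = 28.

25, 28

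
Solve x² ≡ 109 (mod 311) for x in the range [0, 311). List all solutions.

137, 174

Since 311 ≡ 3 (mod 4), a square root of 109 is 109^((311+1)/4) = 109^78 mod 311.
Repeated squaring: 109^2≡63, 109^4≡237, 109^8≡189, 109^16≡267, 109^32≡70, 109^64≡235 (mod 311).
109^78 = 109^(64+8+4+2) ≡ 137 (mod 311).
Check: 137² = 18769 ≡ 109 (mod 311). The two roots are 137 and 174.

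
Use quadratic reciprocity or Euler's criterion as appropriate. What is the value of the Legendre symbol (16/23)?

1

Pull out 2^4: since 23 ≡ 7 (mod 8), (2/23) = +1, so (2/23)^4 = +1.
Reached (1/23) = 1. Collecting the sign flips along the way, the symbol is +1.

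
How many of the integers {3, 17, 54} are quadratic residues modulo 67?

(3/67) = -1 → non-residue.
(17/67) = +1 → QR.
(54/67) = +1 → QR.
Total quadratic residues among the 3: 2.

2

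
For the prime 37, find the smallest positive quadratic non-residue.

(2/37) = −1, so 2 is the smallest positive non-residue mod 37.

2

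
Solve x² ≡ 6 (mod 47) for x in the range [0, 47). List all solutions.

10, 37

Since 47 ≡ 3 (mod 4), a square root of 6 is 6^((47+1)/4) = 6^12 mod 47.
Repeated squaring: 6^2≡36, 6^4≡27, 6^8≡24 (mod 47).
6^12 = 6^(8+4) ≡ 37 (mod 47).
Check: 37² = 1369 ≡ 6 (mod 47). The two roots are 10 and 37.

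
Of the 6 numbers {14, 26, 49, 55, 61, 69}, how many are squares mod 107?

4

(14/107) = +1 → QR.
(26/107) = -1 → non-residue.
(49/107) = +1 → QR.
(55/107) = -1 → non-residue.
(61/107) = +1 → QR.
(69/107) = +1 → QR.
Total quadratic residues among the 6: 4.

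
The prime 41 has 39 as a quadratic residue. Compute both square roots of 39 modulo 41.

41 ≡ 1 (mod 4), so we find a root by search.
Trying successive values, 11² = 121 ≡ 39 (mod 41). The other root is 41 − 11 = 30.

11, 30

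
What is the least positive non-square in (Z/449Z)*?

3

(2/449) = +1, so 2 is a residue.
(3/449) = −1, so 3 is the smallest positive non-residue mod 449.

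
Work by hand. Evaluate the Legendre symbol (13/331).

-1

Euler's criterion: (13/331) ≡ 13^165 (mod 331).
13^2 ≡ 169 (mod 331)
13^4 ≡ 95 (mod 331)
13^8 ≡ 88 (mod 331)
13^16 ≡ 131 (mod 331)
13^32 ≡ 280 (mod 331)
13^64 ≡ 284 (mod 331)
13^128 ≡ 223 (mod 331)
13^165 = 13^(128+32+4+1) ≡ 330 (mod 331).
Result is 330 ≡ −1, so (13/331) = −1.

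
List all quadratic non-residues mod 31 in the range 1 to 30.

3 6 11 12 13 15 17 21 22 23 24 26 27 29 30

Square k = 1,…,15 (k and 31−k give the same square):
1²=1, 2²=4, 3²=9, 4²=16, 5²=25, 6²≡5, 7²≡18, 8²≡2, 9²≡19, 10²≡7, 11²≡28, 12²≡20, 13²≡14, 14²≡10, 15²≡8 (mod 31).
The residues are {1, 2, 4, 5, 7, 8, 9, 10, 14, 16, 18, 19, 20, 25, 28}; the non-residues are the remaining 15 nonzero classes.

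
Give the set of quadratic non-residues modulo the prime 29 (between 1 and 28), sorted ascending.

2 3 8 10 11 12 14 15 17 18 19 21 26 27

Square k = 1,…,14 (k and 29−k give the same square):
1²=1, 2²=4, 3²=9, 4²=16, 5²=25, 6²≡7, 7²≡20, 8²≡6, 9²≡23, 10²≡13, 11²≡5, 12²≡28, 13²≡24, 14²≡22 (mod 29).
The residues are {1, 4, 5, 6, 7, 9, 13, 16, 20, 22, 23, 24, 25, 28}; the non-residues are the remaining 14 nonzero classes.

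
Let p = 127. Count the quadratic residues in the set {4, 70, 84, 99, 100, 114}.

(4/127) = +1 → QR.
(70/127) = +1 → QR.
(84/127) = +1 → QR.
(99/127) = +1 → QR.
(100/127) = +1 → QR.
(114/127) = -1 → non-residue.
Total quadratic residues among the 6: 5.

5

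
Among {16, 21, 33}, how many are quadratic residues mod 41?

3

(16/41) = +1 → QR.
(21/41) = +1 → QR.
(33/41) = +1 → QR.
Total quadratic residues among the 3: 3.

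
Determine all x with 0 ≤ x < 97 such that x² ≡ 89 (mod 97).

34, 63

97 ≡ 1 (mod 4), so we find a root by search.
Trying successive values, 34² = 1156 ≡ 89 (mod 97). The other root is 97 − 34 = 63.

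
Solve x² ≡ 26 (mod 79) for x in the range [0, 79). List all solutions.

Since 79 ≡ 3 (mod 4), a square root of 26 is 26^((79+1)/4) = 26^20 mod 79.
Repeated squaring: 26^2≡44, 26^4≡40, 26^8≡20, 26^16≡5 (mod 79).
26^20 = 26^(16+4) ≡ 42 (mod 79).
Check: 42² = 1764 ≡ 26 (mod 79). The two roots are 37 and 42.

37, 42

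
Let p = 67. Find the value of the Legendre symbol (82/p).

1

First reduce: 82 ≡ 15 (mod 67).
Reciprocity: 15 ≡ 3 and 67 ≡ 3 (mod 4), so (15/67) = −(67/15).
Reduce top mod 15: now compute (7/15).
Reciprocity: 7 ≡ 3 and 15 ≡ 3 (mod 4), so (7/15) = −(15/7).
Reduce top mod 7: now compute (1/7).
Reached (1/7) = 1. Collecting the sign flips along the way, the symbol is +1.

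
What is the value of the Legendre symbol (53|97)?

1

Reciprocity: 53 ≡ 1 and 97 ≡ 1 (mod 4), so (53/97) = +(97/53).
Reduce top mod 53: now compute (44/53).
Pull out 2^2: since 53 ≡ 5 (mod 8), (2/53) = -1, so (2/53)^2 = +1.
Reciprocity: 11 ≡ 3 and 53 ≡ 1 (mod 4), so (11/53) = +(53/11).
Reduce top mod 11: now compute (9/11).
Reciprocity: 9 ≡ 1 and 11 ≡ 3 (mod 4), so (9/11) = +(11/9).
Reduce top mod 9: now compute (2/9).
Pull out 2: since 9 ≡ 1 (mod 8), (2/9) = +1.
Reached (1/9) = 1. Collecting the sign flips along the way, the symbol is +1.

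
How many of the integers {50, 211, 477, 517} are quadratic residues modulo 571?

1

(50/571) = -1 → non-residue.
(211/571) = +1 → QR.
(477/571) = -1 → non-residue.
(517/571) = -1 → non-residue.
Total quadratic residues among the 4: 1.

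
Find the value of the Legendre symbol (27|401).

-1

Reciprocity: 27 ≡ 3 and 401 ≡ 1 (mod 4), so (27/401) = +(401/27).
Reduce top mod 27: now compute (23/27).
Reciprocity: 23 ≡ 3 and 27 ≡ 3 (mod 4), so (23/27) = −(27/23).
Reduce top mod 23: now compute (4/23).
Pull out 2^2: since 23 ≡ 7 (mod 8), (2/23) = +1, so (2/23)^2 = +1.
Reached (1/23) = 1. Collecting the sign flips along the way, the symbol is -1.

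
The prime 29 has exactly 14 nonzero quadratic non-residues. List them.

Square k = 1,…,14 (k and 29−k give the same square):
1²=1, 2²=4, 3²=9, 4²=16, 5²=25, 6²≡7, 7²≡20, 8²≡6, 9²≡23, 10²≡13, 11²≡5, 12²≡28, 13²≡24, 14²≡22 (mod 29).
The residues are {1, 4, 5, 6, 7, 9, 13, 16, 20, 22, 23, 24, 25, 28}; the non-residues are the remaining 14 nonzero classes.

2, 3, 8, 10, 11, 12, 14, 15, 17, 18, 19, 21, 26, 27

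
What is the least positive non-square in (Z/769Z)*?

7

(2/769) = +1, so 2 is a residue.
(3/769) = +1, so 3 is a residue.
(4/769) = +1, so 4 is a residue.
(5/769) = +1, so 5 is a residue.
(6/769) = +1, so 6 is a residue.
(7/769) = −1, so 7 is the smallest positive non-residue mod 769.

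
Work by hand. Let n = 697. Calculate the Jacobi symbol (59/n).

1

Reciprocity: 59 ≡ 3 and 697 ≡ 1 (mod 4), so (59/697) = +(697/59).
Reduce top mod 59: now compute (48/59).
Pull out 2^4: since 59 ≡ 3 (mod 8), (2/59) = -1, so (2/59)^4 = +1.
Reciprocity: 3 ≡ 3 and 59 ≡ 3 (mod 4), so (3/59) = −(59/3).
Reduce top mod 3: now compute (2/3).
Pull out 2: since 3 ≡ 3 (mod 8), (2/3) = -1.
Reached (1/3) = 1. Collecting the sign flips along the way, the symbol is +1.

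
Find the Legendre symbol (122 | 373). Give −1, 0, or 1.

Pull out 2: since 373 ≡ 5 (mod 8), (2/373) = -1.
Reciprocity: 61 ≡ 1 and 373 ≡ 1 (mod 4), so (61/373) = +(373/61).
Reduce top mod 61: now compute (7/61).
Reciprocity: 7 ≡ 3 and 61 ≡ 1 (mod 4), so (7/61) = +(61/7).
Reduce top mod 7: now compute (5/7).
Reciprocity: 5 ≡ 1 and 7 ≡ 3 (mod 4), so (5/7) = +(7/5).
Reduce top mod 5: now compute (2/5).
Pull out 2: since 5 ≡ 5 (mod 8), (2/5) = -1.
Reached (1/5) = 1. Collecting the sign flips along the way, the symbol is +1.

1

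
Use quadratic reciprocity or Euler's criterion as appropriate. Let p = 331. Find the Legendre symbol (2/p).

Pull out 2: since 331 ≡ 3 (mod 8), (2/331) = -1.
Reached (1/331) = 1. Collecting the sign flips along the way, the symbol is -1.

-1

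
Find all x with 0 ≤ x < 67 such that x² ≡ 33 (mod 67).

Since 67 ≡ 3 (mod 4), a square root of 33 is 33^((67+1)/4) = 33^17 mod 67.
Repeated squaring: 33^2≡17, 33^4≡21, 33^8≡39, 33^16≡47 (mod 67).
33^17 = 33^(16+1) ≡ 10 (mod 67).
Check: 10² = 100 ≡ 33 (mod 67). The two roots are 10 and 57.

10, 57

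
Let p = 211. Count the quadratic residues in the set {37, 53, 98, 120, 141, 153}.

3

(37/211) = +1 → QR.
(53/211) = +1 → QR.
(98/211) = -1 → non-residue.
(120/211) = +1 → QR.
(141/211) = -1 → non-residue.
(153/211) = -1 → non-residue.
Total quadratic residues among the 6: 3.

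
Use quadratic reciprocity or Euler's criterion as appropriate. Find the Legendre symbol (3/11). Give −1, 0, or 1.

Reciprocity: 3 ≡ 3 and 11 ≡ 3 (mod 4), so (3/11) = −(11/3).
Reduce top mod 3: now compute (2/3).
Pull out 2: since 3 ≡ 3 (mod 8), (2/3) = -1.
Reached (1/3) = 1. Collecting the sign flips along the way, the symbol is +1.

1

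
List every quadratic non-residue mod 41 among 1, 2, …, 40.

3, 6, 7, 11, 12, 13, 14, 15, 17, 19, 22, 24, 26, 27, 28, 29, 30, 34, 35, 38

Square k = 1,…,20 (k and 41−k give the same square):
1²=1, 2²=4, 3²=9, 4²=16, 5²=25, 6²=36, 7²≡8, 8²≡23, 9²≡40, 10²≡18, 11²≡39, 12²≡21, 13²≡5, 14²≡32, 15²≡20, 16²≡10, 17²≡2, 18²≡37, 19²≡33, 20²≡31 (mod 41).
The residues are {1, 2, 4, 5, 8, 9, 10, 16, 18, 20, 21, 23, 25, 31, 32, 33, 36, 37, 39, 40}; the non-residues are the remaining 20 nonzero classes.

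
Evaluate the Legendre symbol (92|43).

First reduce: 92 ≡ 6 (mod 43).
Pull out 2: since 43 ≡ 3 (mod 8), (2/43) = -1.
Reciprocity: 3 ≡ 3 and 43 ≡ 3 (mod 4), so (3/43) = −(43/3).
Reduce top mod 3: now compute (1/3).
Reached (1/3) = 1. Collecting the sign flips along the way, the symbol is +1.

1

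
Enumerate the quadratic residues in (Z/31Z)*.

1,2,4,5,7,8,9,10,14,16,18,19,20,25,28

Square k = 1,…,15 (k and 31−k give the same square):
1²=1, 2²=4, 3²=9, 4²=16, 5²=25, 6²≡5, 7²≡18, 8²≡2, 9²≡19, 10²≡7, 11²≡28, 12²≡20, 13²≡14, 14²≡10, 15²≡8 (mod 31).
So the quadratic residues mod 31 are {1, 2, 4, 5, 7, 8, 9, 10, 14, 16, 18, 19, 20, 25, 28}.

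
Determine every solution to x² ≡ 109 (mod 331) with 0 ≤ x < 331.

42, 289

Since 331 ≡ 3 (mod 4), a square root of 109 is 109^((331+1)/4) = 109^83 mod 331.
Repeated squaring: 109^2≡296, 109^4≡232, 109^8≡202, 109^16≡91, 109^32≡6, 109^64≡36 (mod 331).
109^83 = 109^(64+16+2+1) ≡ 289 (mod 331).
Check: 289² = 83521 ≡ 109 (mod 331). The two roots are 42 and 289.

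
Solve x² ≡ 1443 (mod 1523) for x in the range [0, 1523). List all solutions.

Since 1523 ≡ 3 (mod 4), a square root of 1443 is 1443^((1523+1)/4) = 1443^381 mod 1523.
Repeated squaring: 1443^2≡308, 1443^4≡438, 1443^8≡1469, 1443^16≡1393, 1443^32≡147, 1443^64≡287, 1443^128≡127, 1443^256≡899 (mod 1523).
1443^381 = 1443^(256+64+32+16+8+4+1) ≡ 1456 (mod 1523).
Check: 1456² = 2119936 ≡ 1443 (mod 1523). The two roots are 67 and 1456.

67, 1456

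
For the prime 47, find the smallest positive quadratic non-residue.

(2/47) = +1, so 2 is a residue.
(3/47) = +1, so 3 is a residue.
(4/47) = +1, so 4 is a residue.
(5/47) = −1, so 5 is the smallest positive non-residue mod 47.

5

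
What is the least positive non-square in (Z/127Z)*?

3

(2/127) = +1, so 2 is a residue.
(3/127) = −1, so 3 is the smallest positive non-residue mod 127.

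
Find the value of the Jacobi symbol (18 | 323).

Pull out 2: since 323 ≡ 3 (mod 8), (2/323) = -1.
Reciprocity: 9 ≡ 1 and 323 ≡ 3 (mod 4), so (9/323) = +(323/9).
Reduce top mod 9: now compute (8/9).
Pull out 2^3: since 9 ≡ 1 (mod 8), (2/9) = +1, so (2/9)^3 = +1.
Reached (1/9) = 1. Collecting the sign flips along the way, the symbol is -1.

-1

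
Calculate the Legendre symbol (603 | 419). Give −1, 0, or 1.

-1

First reduce: 603 ≡ 184 (mod 419).
Pull out 2^3: since 419 ≡ 3 (mod 8), (2/419) = -1, so (2/419)^3 = -1.
Reciprocity: 23 ≡ 3 and 419 ≡ 3 (mod 4), so (23/419) = −(419/23).
Reduce top mod 23: now compute (5/23).
Reciprocity: 5 ≡ 1 and 23 ≡ 3 (mod 4), so (5/23) = +(23/5).
Reduce top mod 5: now compute (3/5).
Reciprocity: 3 ≡ 3 and 5 ≡ 1 (mod 4), so (3/5) = +(5/3).
Reduce top mod 3: now compute (2/3).
Pull out 2: since 3 ≡ 3 (mod 8), (2/3) = -1.
Reached (1/3) = 1. Collecting the sign flips along the way, the symbol is -1.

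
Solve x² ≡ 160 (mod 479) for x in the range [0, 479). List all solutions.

170, 309

Since 479 ≡ 3 (mod 4), a square root of 160 is 160^((479+1)/4) = 160^120 mod 479.
Repeated squaring: 160^2≡213, 160^4≡343, 160^8≡294, 160^16≡216, 160^32≡193, 160^64≡366 (mod 479).
160^120 = 160^(64+32+16+8) ≡ 309 (mod 479).
Check: 309² = 95481 ≡ 160 (mod 479). The two roots are 170 and 309.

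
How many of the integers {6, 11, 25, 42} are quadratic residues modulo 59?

(6/59) = -1 → non-residue.
(11/59) = -1 → non-residue.
(25/59) = +1 → QR.
(42/59) = -1 → non-residue.
Total quadratic residues among the 4: 1.

1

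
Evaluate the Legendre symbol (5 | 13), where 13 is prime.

-1

Reciprocity: 5 ≡ 1 and 13 ≡ 1 (mod 4), so (5/13) = +(13/5).
Reduce top mod 5: now compute (3/5).
Reciprocity: 3 ≡ 3 and 5 ≡ 1 (mod 4), so (3/5) = +(5/3).
Reduce top mod 3: now compute (2/3).
Pull out 2: since 3 ≡ 3 (mod 8), (2/3) = -1.
Reached (1/3) = 1. Collecting the sign flips along the way, the symbol is -1.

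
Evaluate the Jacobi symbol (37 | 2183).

Reciprocity: 37 ≡ 1 and 2183 ≡ 3 (mod 4), so (37/2183) = +(2183/37).
Reduce top mod 37: now compute (0/37).
Top reduces to 0: gcd > 1, so the symbol is 0.

0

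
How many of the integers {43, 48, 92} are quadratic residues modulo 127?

(43/127) = -1 → non-residue.
(48/127) = -1 → non-residue.
(92/127) = -1 → non-residue.
Total quadratic residues among the 3: 0.

0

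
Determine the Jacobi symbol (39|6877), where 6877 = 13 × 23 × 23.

0

Reciprocity: 39 ≡ 3 and 6877 ≡ 1 (mod 4), so (39/6877) = +(6877/39).
Reduce top mod 39: now compute (13/39).
Reciprocity: 13 ≡ 1 and 39 ≡ 3 (mod 4), so (13/39) = +(39/13).
Reduce top mod 13: now compute (0/13).
Top reduces to 0: gcd > 1, so the symbol is 0.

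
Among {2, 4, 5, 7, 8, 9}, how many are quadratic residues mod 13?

(2/13) = -1 → non-residue.
(4/13) = +1 → QR.
(5/13) = -1 → non-residue.
(7/13) = -1 → non-residue.
(8/13) = -1 → non-residue.
(9/13) = +1 → QR.
Total quadratic residues among the 6: 2.

2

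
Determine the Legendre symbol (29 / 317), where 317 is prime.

-1

Reciprocity: 29 ≡ 1 and 317 ≡ 1 (mod 4), so (29/317) = +(317/29).
Reduce top mod 29: now compute (27/29).
Reciprocity: 27 ≡ 3 and 29 ≡ 1 (mod 4), so (27/29) = +(29/27).
Reduce top mod 27: now compute (2/27).
Pull out 2: since 27 ≡ 3 (mod 8), (2/27) = -1.
Reached (1/27) = 1. Collecting the sign flips along the way, the symbol is -1.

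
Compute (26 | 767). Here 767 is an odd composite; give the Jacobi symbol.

0

Pull out 2: since 767 ≡ 7 (mod 8), (2/767) = +1.
Reciprocity: 13 ≡ 1 and 767 ≡ 3 (mod 4), so (13/767) = +(767/13).
Reduce top mod 13: now compute (0/13).
Top reduces to 0: gcd > 1, so the symbol is 0.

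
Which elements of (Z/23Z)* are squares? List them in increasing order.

1, 2, 3, 4, 6, 8, 9, 12, 13, 16, 18

Square k = 1,…,11 (k and 23−k give the same square):
1²=1, 2²=4, 3²=9, 4²=16, 5²≡2, 6²≡13, 7²≡3, 8²≡18, 9²≡12, 10²≡8, 11²≡6 (mod 23).
So the quadratic residues mod 23 are {1, 2, 3, 4, 6, 8, 9, 12, 13, 16, 18}.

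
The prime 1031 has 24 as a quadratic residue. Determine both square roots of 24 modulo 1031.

313, 718

Since 1031 ≡ 3 (mod 4), a square root of 24 is 24^((1031+1)/4) = 24^258 mod 1031.
Repeated squaring: 24^2≡576, 24^4≡825, 24^8≡165, 24^16≡419, 24^32≡291, 24^64≡139, 24^128≡763, 24^256≡685 (mod 1031).
24^258 = 24^(256+2) ≡ 718 (mod 1031).
Check: 718² = 515524 ≡ 24 (mod 1031). The two roots are 313 and 718.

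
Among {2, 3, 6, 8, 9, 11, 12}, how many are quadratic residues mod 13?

(2/13) = -1 → non-residue.
(3/13) = +1 → QR.
(6/13) = -1 → non-residue.
(8/13) = -1 → non-residue.
(9/13) = +1 → QR.
(11/13) = -1 → non-residue.
(12/13) = +1 → QR.
Total quadratic residues among the 7: 3.

3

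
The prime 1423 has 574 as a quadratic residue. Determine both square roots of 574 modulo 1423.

Since 1423 ≡ 3 (mod 4), a square root of 574 is 574^((1423+1)/4) = 574^356 mod 1423.
Repeated squaring: 574^2≡763, 574^4≡162, 574^8≡630, 574^16≡1306, 574^32≡882, 574^64≡966, 574^128≡1091, 574^256≡653 (mod 1423).
574^356 = 574^(256+64+32+4) ≡ 1215 (mod 1423).
Check: 1215² = 1476225 ≡ 574 (mod 1423). The two roots are 208 and 1215.

208, 1215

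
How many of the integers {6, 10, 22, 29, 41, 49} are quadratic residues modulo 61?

(6/61) = -1 → non-residue.
(10/61) = -1 → non-residue.
(22/61) = +1 → QR.
(29/61) = -1 → non-residue.
(41/61) = +1 → QR.
(49/61) = +1 → QR.
Total quadratic residues among the 6: 3.

3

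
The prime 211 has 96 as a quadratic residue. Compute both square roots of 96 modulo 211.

Since 211 ≡ 3 (mod 4), a square root of 96 is 96^((211+1)/4) = 96^53 mod 211.
Repeated squaring: 96^2≡143, 96^4≡193, 96^8≡113, 96^16≡109, 96^32≡65 (mod 211).
96^53 = 96^(32+16+4+1) ≡ 184 (mod 211).
Check: 184² = 33856 ≡ 96 (mod 211). The two roots are 27 and 184.

27, 184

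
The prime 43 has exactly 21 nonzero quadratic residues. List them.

1 4 6 9 10 11 13 14 15 16 17 21 23 24 25 31 35 36 38 40 41

Square k = 1,…,21 (k and 43−k give the same square):
1²=1, 2²=4, 3²=9, 4²=16, 5²=25, 6²=36, 7²≡6, 8²≡21, 9²≡38, 10²≡14, 11²≡35, 12²≡15, 13²≡40, 14²≡24, 15²≡10, 16²≡41, 17²≡31, 18²≡23, 19²≡17, 20²≡13, 21²≡11 (mod 43).
So the quadratic residues mod 43 are {1, 4, 6, 9, 10, 11, 13, 14, 15, 16, 17, 21, 23, 24, 25, 31, 35, 36, 38, 40, 41}.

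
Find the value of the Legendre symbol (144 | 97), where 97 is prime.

1

Euler's criterion: (144/97) ≡ 47^48 (mod 97).
47^2 ≡ 75 (mod 97)
47^4 ≡ 96 (mod 97)
47^8 ≡ 1 (mod 97)
47^16 ≡ 1 (mod 97)
47^32 ≡ 1 (mod 97)
47^48 = 47^(32+16) ≡ 1 (mod 97).
Result is 1, so (144/97) = 1.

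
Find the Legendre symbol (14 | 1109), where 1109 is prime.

1

Pull out 2: since 1109 ≡ 5 (mod 8), (2/1109) = -1.
Reciprocity: 7 ≡ 3 and 1109 ≡ 1 (mod 4), so (7/1109) = +(1109/7).
Reduce top mod 7: now compute (3/7).
Reciprocity: 3 ≡ 3 and 7 ≡ 3 (mod 4), so (3/7) = −(7/3).
Reduce top mod 3: now compute (1/3).
Reached (1/3) = 1. Collecting the sign flips along the way, the symbol is +1.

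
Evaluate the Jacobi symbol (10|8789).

-1

Pull out 2: since 8789 ≡ 5 (mod 8), (2/8789) = -1.
Reciprocity: 5 ≡ 1 and 8789 ≡ 1 (mod 4), so (5/8789) = +(8789/5).
Reduce top mod 5: now compute (4/5).
Pull out 2^2: since 5 ≡ 5 (mod 8), (2/5) = -1, so (2/5)^2 = +1.
Reached (1/5) = 1. Collecting the sign flips along the way, the symbol is -1.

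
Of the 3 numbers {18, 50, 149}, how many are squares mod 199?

2

(18/199) = +1 → QR.
(50/199) = +1 → QR.
(149/199) = -1 → non-residue.
Total quadratic residues among the 3: 2.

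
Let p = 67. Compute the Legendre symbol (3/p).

Euler's criterion: (3/67) ≡ 3^33 (mod 67).
3^2 ≡ 9 (mod 67)
3^4 ≡ 14 (mod 67)
3^8 ≡ 62 (mod 67)
3^16 ≡ 25 (mod 67)
3^32 ≡ 22 (mod 67)
3^33 = 3^(32+1) ≡ 66 (mod 67).
Result is 66 ≡ −1, so (3/67) = −1.

-1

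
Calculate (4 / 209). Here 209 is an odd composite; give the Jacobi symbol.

Pull out 2^2: since 209 ≡ 1 (mod 8), (2/209) = +1, so (2/209)^2 = +1.
Reached (1/209) = 1. Collecting the sign flips along the way, the symbol is +1.

1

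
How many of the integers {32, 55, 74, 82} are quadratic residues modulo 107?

0

(32/107) = -1 → non-residue.
(55/107) = -1 → non-residue.
(74/107) = -1 → non-residue.
(82/107) = -1 → non-residue.
Total quadratic residues among the 4: 0.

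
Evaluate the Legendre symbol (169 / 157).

1

First reduce: 169 ≡ 12 (mod 157).
Pull out 2^2: since 157 ≡ 5 (mod 8), (2/157) = -1, so (2/157)^2 = +1.
Reciprocity: 3 ≡ 3 and 157 ≡ 1 (mod 4), so (3/157) = +(157/3).
Reduce top mod 3: now compute (1/3).
Reached (1/3) = 1. Collecting the sign flips along the way, the symbol is +1.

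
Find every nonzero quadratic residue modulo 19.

1 4 5 6 7 9 11 16 17

Square k = 1,…,9 (k and 19−k give the same square):
1²=1, 2²=4, 3²=9, 4²=16, 5²≡6, 6²≡17, 7²≡11, 8²≡7, 9²≡5 (mod 19).
So the quadratic residues mod 19 are {1, 4, 5, 6, 7, 9, 11, 16, 17}.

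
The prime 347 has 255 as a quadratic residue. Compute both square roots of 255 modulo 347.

36, 311

Since 347 ≡ 3 (mod 4), a square root of 255 is 255^((347+1)/4) = 255^87 mod 347.
Repeated squaring: 255^2≡136, 255^4≡105, 255^8≡268, 255^16≡342, 255^32≡25, 255^64≡278 (mod 347).
255^87 = 255^(64+16+4+2+1) ≡ 36 (mod 347).
Check: 36² = 1296 ≡ 255 (mod 347). The two roots are 36 and 311.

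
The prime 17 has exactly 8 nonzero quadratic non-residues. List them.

Square k = 1,…,8 (k and 17−k give the same square):
1²=1, 2²=4, 3²=9, 4²=16, 5²≡8, 6²≡2, 7²≡15, 8²≡13 (mod 17).
The residues are {1, 2, 4, 8, 9, 13, 15, 16}; the non-residues are the remaining 8 nonzero classes.

3, 5, 6, 7, 10, 11, 12, 14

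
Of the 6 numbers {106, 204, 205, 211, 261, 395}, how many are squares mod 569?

2

(106/569) = -1 → non-residue.
(204/569) = -1 → non-residue.
(205/569) = +1 → QR.
(211/569) = -1 → non-residue.
(261/569) = -1 → non-residue.
(395/569) = +1 → QR.
Total quadratic residues among the 6: 2.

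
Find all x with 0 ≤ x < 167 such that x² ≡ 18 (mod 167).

Since 167 ≡ 3 (mod 4), a square root of 18 is 18^((167+1)/4) = 18^42 mod 167.
Repeated squaring: 18^2≡157, 18^4≡100, 18^8≡147, 18^16≡66, 18^32≡14 (mod 167).
18^42 = 18^(32+8+2) ≡ 128 (mod 167).
Check: 128² = 16384 ≡ 18 (mod 167). The two roots are 39 and 128.

39, 128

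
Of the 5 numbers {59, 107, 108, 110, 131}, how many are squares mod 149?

2

(59/149) = -1 → non-residue.
(107/149) = +1 → QR.
(108/149) = -1 → non-residue.
(110/149) = +1 → QR.
(131/149) = -1 → non-residue.
Total quadratic residues among the 5: 2.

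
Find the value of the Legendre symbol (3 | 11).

1

Euler's criterion: (3/11) ≡ 3^5 (mod 11).
3^2 ≡ 9 (mod 11)
3^4 ≡ 4 (mod 11)
3^5 = 3^(4+1) ≡ 1 (mod 11).
Result is 1, so (3/11) = 1.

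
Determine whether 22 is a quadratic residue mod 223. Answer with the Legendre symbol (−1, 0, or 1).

-1

Pull out 2: since 223 ≡ 7 (mod 8), (2/223) = +1.
Reciprocity: 11 ≡ 3 and 223 ≡ 3 (mod 4), so (11/223) = −(223/11).
Reduce top mod 11: now compute (3/11).
Reciprocity: 3 ≡ 3 and 11 ≡ 3 (mod 4), so (3/11) = −(11/3).
Reduce top mod 3: now compute (2/3).
Pull out 2: since 3 ≡ 3 (mod 8), (2/3) = -1.
Reached (1/3) = 1. Collecting the sign flips along the way, the symbol is -1.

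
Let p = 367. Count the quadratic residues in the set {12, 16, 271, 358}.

2

(12/367) = -1 → non-residue.
(16/367) = +1 → QR.
(271/367) = +1 → QR.
(358/367) = -1 → non-residue.
Total quadratic residues among the 4: 2.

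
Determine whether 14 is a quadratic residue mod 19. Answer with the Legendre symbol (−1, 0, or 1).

Pull out 2: since 19 ≡ 3 (mod 8), (2/19) = -1.
Reciprocity: 7 ≡ 3 and 19 ≡ 3 (mod 4), so (7/19) = −(19/7).
Reduce top mod 7: now compute (5/7).
Reciprocity: 5 ≡ 1 and 7 ≡ 3 (mod 4), so (5/7) = +(7/5).
Reduce top mod 5: now compute (2/5).
Pull out 2: since 5 ≡ 5 (mod 8), (2/5) = -1.
Reached (1/5) = 1. Collecting the sign flips along the way, the symbol is -1.

-1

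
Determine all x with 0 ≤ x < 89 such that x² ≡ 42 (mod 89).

24, 65

89 ≡ 1 (mod 4), so we find a root by search.
Trying successive values, 24² = 576 ≡ 42 (mod 89). The other root is 89 − 24 = 65.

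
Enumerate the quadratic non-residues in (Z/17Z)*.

Square k = 1,…,8 (k and 17−k give the same square):
1²=1, 2²=4, 3²=9, 4²=16, 5²≡8, 6²≡2, 7²≡15, 8²≡13 (mod 17).
The residues are {1, 2, 4, 8, 9, 13, 15, 16}; the non-residues are the remaining 8 nonzero classes.

3, 5, 6, 7, 10, 11, 12, 14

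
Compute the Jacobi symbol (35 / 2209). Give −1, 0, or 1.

Reciprocity: 35 ≡ 3 and 2209 ≡ 1 (mod 4), so (35/2209) = +(2209/35).
Reduce top mod 35: now compute (4/35).
Pull out 2^2: since 35 ≡ 3 (mod 8), (2/35) = -1, so (2/35)^2 = +1.
Reached (1/35) = 1. Collecting the sign flips along the way, the symbol is +1.

1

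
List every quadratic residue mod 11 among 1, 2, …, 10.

Square k = 1,…,5 (k and 11−k give the same square):
1²=1, 2²=4, 3²=9, 4²≡5, 5²≡3 (mod 11).
So the quadratic residues mod 11 are {1, 3, 4, 5, 9}.

1, 3, 4, 5, 9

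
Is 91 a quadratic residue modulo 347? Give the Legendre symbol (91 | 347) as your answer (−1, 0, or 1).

Reciprocity: 91 ≡ 3 and 347 ≡ 3 (mod 4), so (91/347) = −(347/91).
Reduce top mod 91: now compute (74/91).
Pull out 2: since 91 ≡ 3 (mod 8), (2/91) = -1.
Reciprocity: 37 ≡ 1 and 91 ≡ 3 (mod 4), so (37/91) = +(91/37).
Reduce top mod 37: now compute (17/37).
Reciprocity: 17 ≡ 1 and 37 ≡ 1 (mod 4), so (17/37) = +(37/17).
Reduce top mod 17: now compute (3/17).
Reciprocity: 3 ≡ 3 and 17 ≡ 1 (mod 4), so (3/17) = +(17/3).
Reduce top mod 3: now compute (2/3).
Pull out 2: since 3 ≡ 3 (mod 8), (2/3) = -1.
Reached (1/3) = 1. Collecting the sign flips along the way, the symbol is -1.

-1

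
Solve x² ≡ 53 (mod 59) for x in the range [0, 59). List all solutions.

Since 59 ≡ 3 (mod 4), a square root of 53 is 53^((59+1)/4) = 53^15 mod 59.
Repeated squaring: 53^2≡36, 53^4≡57, 53^8≡4 (mod 59).
53^15 = 53^(8+4+2+1) ≡ 17 (mod 59).
Check: 17² = 289 ≡ 53 (mod 59). The two roots are 17 and 42.

17, 42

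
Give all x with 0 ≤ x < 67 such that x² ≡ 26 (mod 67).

19, 48

Since 67 ≡ 3 (mod 4), a square root of 26 is 26^((67+1)/4) = 26^17 mod 67.
Repeated squaring: 26^2≡6, 26^4≡36, 26^8≡23, 26^16≡60 (mod 67).
26^17 = 26^(16+1) ≡ 19 (mod 67).
Check: 19² = 361 ≡ 26 (mod 67). The two roots are 19 and 48.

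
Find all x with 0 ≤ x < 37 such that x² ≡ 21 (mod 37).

13, 24

37 ≡ 1 (mod 4), so we find a root by search.
Trying successive values, 13² = 169 ≡ 21 (mod 37). The other root is 37 − 13 = 24.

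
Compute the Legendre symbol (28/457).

Euler's criterion: (28/457) ≡ 28^228 (mod 457).
28^2 ≡ 327 (mod 457)
28^4 ≡ 448 (mod 457)
28^8 ≡ 81 (mod 457)
28^16 ≡ 163 (mod 457)
28^32 ≡ 63 (mod 457)
28^64 ≡ 313 (mod 457)
28^128 ≡ 171 (mod 457)
28^228 = 28^(128+64+32+4) ≡ 1 (mod 457).
Result is 1, so (28/457) = 1.

1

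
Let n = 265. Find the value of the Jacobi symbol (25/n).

0

Reciprocity: 25 ≡ 1 and 265 ≡ 1 (mod 4), so (25/265) = +(265/25).
Reduce top mod 25: now compute (15/25).
Reciprocity: 15 ≡ 3 and 25 ≡ 1 (mod 4), so (15/25) = +(25/15).
Reduce top mod 15: now compute (10/15).
Pull out 2: since 15 ≡ 7 (mod 8), (2/15) = +1.
Reciprocity: 5 ≡ 1 and 15 ≡ 3 (mod 4), so (5/15) = +(15/5).
Reduce top mod 5: now compute (0/5).
Top reduces to 0: gcd > 1, so the symbol is 0.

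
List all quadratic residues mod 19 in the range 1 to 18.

1 4 5 6 7 9 11 16 17

Square k = 1,…,9 (k and 19−k give the same square):
1²=1, 2²=4, 3²=9, 4²=16, 5²≡6, 6²≡17, 7²≡11, 8²≡7, 9²≡5 (mod 19).
So the quadratic residues mod 19 are {1, 4, 5, 6, 7, 9, 11, 16, 17}.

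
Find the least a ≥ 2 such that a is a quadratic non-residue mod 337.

(2/337) = +1, so 2 is a residue.
(3/337) = +1, so 3 is a residue.
(4/337) = +1, so 4 is a residue.
(5/337) = −1, so 5 is the smallest positive non-residue mod 337.

5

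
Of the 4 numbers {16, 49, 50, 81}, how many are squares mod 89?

(16/89) = +1 → QR.
(49/89) = +1 → QR.
(50/89) = +1 → QR.
(81/89) = +1 → QR.
Total quadratic residues among the 4: 4.

4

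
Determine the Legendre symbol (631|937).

Reciprocity: 631 ≡ 3 and 937 ≡ 1 (mod 4), so (631/937) = +(937/631).
Reduce top mod 631: now compute (306/631).
Pull out 2: since 631 ≡ 7 (mod 8), (2/631) = +1.
Reciprocity: 153 ≡ 1 and 631 ≡ 3 (mod 4), so (153/631) = +(631/153).
Reduce top mod 153: now compute (19/153).
Reciprocity: 19 ≡ 3 and 153 ≡ 1 (mod 4), so (19/153) = +(153/19).
Reduce top mod 19: now compute (1/19).
Reached (1/19) = 1. Collecting the sign flips along the way, the symbol is +1.

1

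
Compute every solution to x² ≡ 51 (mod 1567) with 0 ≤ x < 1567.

480, 1087

Since 1567 ≡ 3 (mod 4), a square root of 51 is 51^((1567+1)/4) = 51^392 mod 1567.
Repeated squaring: 51^2≡1034, 51^4≡462, 51^8≡332, 51^16≡534, 51^32≡1529, 51^64≡1444, 51^128≡1026, 51^256≡1219 (mod 1567).
51^392 = 51^(256+128+8) ≡ 480 (mod 1567).
Check: 480² = 230400 ≡ 51 (mod 1567). The two roots are 480 and 1087.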